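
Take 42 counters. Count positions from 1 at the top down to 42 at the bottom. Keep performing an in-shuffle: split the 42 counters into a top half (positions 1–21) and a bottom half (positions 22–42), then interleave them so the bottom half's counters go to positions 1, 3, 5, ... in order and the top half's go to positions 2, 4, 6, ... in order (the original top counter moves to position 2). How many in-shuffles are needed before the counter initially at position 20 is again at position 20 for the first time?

14

Follow position 20 under repeated in-shuffles:
20 → 40 → 37 → 31 → 19 → 38 → 33 → 23 → 3 → 6 → 12 → 24 → 5 → 10 → 20
It first returns after 14 in-shuffles.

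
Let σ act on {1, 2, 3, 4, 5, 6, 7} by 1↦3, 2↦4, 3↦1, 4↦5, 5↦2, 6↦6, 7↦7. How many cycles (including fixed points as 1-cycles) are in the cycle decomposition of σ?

4

Cycle decomposition: (1 3) (2 4 5) (6) (7).
4 cycles.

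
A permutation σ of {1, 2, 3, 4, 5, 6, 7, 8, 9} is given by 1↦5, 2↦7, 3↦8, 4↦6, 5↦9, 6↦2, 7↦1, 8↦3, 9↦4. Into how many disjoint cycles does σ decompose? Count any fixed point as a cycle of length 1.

2

Cycle decomposition: (1 5 9 4 6 2 7) (3 8).
2 cycles.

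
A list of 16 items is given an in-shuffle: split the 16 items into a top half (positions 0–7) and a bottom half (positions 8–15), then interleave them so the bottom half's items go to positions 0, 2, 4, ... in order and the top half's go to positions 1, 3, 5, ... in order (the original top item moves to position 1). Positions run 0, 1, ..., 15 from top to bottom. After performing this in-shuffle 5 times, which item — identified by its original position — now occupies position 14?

Work backwards from position 14, undoing one in-shuffle at a time:
14 ← 15 ← 7 ← 3 ← 1 ← 0
So the item now at position 14 started at position 0.

0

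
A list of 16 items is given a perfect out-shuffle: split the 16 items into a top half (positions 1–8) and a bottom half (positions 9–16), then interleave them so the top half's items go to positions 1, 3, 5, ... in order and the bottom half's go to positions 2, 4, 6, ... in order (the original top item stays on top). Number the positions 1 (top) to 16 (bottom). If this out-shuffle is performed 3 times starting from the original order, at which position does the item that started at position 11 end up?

6

Track the item's position through each out-shuffle:
11 → 6 → 11 → 6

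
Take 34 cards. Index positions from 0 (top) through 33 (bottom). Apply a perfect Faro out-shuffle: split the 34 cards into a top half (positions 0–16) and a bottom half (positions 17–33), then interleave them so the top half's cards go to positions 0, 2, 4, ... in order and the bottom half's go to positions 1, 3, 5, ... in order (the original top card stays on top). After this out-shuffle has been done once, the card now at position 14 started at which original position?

Work backwards from position 14, undoing one out-shuffle at a time:
14 ← 7
So the card now at position 14 started at position 7.

7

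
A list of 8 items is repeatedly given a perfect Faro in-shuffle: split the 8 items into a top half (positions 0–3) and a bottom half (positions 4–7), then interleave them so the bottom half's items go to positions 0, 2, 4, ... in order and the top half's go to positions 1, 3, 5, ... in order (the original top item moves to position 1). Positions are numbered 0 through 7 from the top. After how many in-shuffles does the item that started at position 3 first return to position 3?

6

Follow position 3 under repeated in-shuffles:
3 → 7 → 6 → 4 → 0 → 1 → 3
It first returns after 6 in-shuffles.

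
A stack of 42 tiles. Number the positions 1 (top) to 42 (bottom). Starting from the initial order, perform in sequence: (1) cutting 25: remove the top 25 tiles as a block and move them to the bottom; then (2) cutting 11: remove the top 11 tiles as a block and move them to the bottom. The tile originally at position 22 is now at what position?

28

Track the tile from position 22 forward through each operation:
  after op 1 (cut 25): 22 → 39
  after op 2 (cut 11): 39 → 28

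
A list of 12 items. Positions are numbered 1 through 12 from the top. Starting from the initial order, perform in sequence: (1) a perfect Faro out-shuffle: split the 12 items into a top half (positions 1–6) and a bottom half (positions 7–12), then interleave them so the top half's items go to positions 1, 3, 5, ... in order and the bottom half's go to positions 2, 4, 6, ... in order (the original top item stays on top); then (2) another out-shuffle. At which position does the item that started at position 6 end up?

Track the item from position 6 forward through each operation:
  after op 1 (out-shuffle): 6 → 11
  after op 2 (out-shuffle): 11 → 10

10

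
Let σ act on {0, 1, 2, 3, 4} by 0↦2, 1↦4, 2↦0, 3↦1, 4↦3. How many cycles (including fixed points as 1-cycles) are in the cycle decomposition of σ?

2

Cycle decomposition: (0 2) (1 4 3).
2 cycles.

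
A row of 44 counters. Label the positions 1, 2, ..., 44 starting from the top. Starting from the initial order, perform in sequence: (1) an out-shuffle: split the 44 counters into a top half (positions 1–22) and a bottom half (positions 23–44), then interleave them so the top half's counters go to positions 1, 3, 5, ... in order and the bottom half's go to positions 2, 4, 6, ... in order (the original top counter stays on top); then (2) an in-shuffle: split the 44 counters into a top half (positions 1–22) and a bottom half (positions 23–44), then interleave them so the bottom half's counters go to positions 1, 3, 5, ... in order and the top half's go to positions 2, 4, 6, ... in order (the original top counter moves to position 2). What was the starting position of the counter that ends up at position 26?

Undo the operations in reverse order, starting from position 26:
  undo op 2 (in-shuffle, from top half): 26 ← 13
  undo op 1 (out-shuffle, from top half): 13 ← 7
So the counter at position 26 came from original position 7.

7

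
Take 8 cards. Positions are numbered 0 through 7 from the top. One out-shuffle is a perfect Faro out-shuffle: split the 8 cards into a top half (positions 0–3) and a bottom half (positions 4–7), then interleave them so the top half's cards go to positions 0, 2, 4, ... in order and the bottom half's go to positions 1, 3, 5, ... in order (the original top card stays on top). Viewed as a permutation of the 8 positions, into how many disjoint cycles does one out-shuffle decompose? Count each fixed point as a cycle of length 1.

4

Trace each unvisited position around until it returns:
(0) (1 2 4) (3 6 5) (7)
4 cycles in total.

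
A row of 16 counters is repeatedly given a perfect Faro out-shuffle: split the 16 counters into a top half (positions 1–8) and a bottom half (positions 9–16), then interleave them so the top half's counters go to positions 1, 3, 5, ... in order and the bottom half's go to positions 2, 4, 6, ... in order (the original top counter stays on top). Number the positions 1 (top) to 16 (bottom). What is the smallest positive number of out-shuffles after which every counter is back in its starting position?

The out-shuffle permutes the 16 positions with cycle lengths [1, 1, 2, 4, 4, 4].
Every counter is home exactly when every cycle has completed a whole number of laps, i.e. after lcm(1, 2, 4) = 4 out-shuffles.

4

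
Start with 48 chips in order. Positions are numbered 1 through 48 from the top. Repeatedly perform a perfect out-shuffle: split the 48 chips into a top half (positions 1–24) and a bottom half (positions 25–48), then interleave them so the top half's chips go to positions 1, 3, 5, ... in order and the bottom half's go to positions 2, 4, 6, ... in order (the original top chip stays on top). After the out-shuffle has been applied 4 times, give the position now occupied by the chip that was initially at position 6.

34

Track the chip's position through each out-shuffle:
6 → 11 → 21 → 41 → 34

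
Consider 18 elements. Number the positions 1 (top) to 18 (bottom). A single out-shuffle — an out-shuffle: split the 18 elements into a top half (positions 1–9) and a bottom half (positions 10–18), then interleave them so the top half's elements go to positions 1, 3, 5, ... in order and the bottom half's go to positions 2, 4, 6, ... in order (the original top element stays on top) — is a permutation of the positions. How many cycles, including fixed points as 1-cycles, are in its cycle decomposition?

4

Trace each unvisited position around until it returns:
(1) (2 3 5 9 17 16 14 10) (4 7 13 8 15 12 6 11) (18)
4 cycles in total.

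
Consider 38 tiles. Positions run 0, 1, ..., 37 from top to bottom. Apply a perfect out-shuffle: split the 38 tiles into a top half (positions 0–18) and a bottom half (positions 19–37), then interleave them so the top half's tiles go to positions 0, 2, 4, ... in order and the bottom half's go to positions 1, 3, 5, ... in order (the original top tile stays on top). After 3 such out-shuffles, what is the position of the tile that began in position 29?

10

Track the tile's position through each out-shuffle:
29 → 21 → 5 → 10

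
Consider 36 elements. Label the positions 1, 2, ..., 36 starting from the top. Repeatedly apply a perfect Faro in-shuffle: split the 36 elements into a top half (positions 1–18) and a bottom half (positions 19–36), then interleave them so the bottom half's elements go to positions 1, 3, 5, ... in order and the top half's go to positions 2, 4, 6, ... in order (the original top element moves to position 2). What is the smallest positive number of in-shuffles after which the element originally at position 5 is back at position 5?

Follow position 5 under repeated in-shuffles:
5 → 10 → 20 → 3 → 6 → 12 → 24 → 11 → ... → 5 (length 36)
It first returns after 36 in-shuffles.

36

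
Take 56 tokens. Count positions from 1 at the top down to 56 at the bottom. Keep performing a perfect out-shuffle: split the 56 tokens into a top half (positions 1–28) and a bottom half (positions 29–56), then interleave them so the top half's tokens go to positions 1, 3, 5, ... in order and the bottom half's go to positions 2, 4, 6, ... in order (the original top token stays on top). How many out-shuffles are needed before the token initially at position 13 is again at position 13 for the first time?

Follow position 13 under repeated out-shuffles:
13 → 25 → 49 → 42 → 28 → 55 → 54 → 52 → 48 → 40 → 24 → 47 → 38 → 20 → 39 → 22 → 43 → 30 → 4 → 7 → 13
It first returns after 20 out-shuffles.

20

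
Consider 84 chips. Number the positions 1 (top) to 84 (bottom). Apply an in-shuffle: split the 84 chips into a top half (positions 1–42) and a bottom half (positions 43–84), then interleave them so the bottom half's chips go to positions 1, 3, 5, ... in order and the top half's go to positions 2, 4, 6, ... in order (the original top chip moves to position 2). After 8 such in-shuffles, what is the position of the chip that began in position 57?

Track the chip's position through each in-shuffle:
57 → 29 → 58 → 31 → 62 → 39 → 78 → 71 → 57

57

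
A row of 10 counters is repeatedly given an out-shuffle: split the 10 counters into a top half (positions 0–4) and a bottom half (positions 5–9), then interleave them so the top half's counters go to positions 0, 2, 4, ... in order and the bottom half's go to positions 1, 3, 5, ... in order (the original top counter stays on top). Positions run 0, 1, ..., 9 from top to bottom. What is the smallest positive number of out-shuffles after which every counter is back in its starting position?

6

The out-shuffle permutes the 10 positions with cycle lengths [1, 1, 2, 6].
Every counter is home exactly when every cycle has completed a whole number of laps, i.e. after lcm(1, 2, 6) = 6 out-shuffles.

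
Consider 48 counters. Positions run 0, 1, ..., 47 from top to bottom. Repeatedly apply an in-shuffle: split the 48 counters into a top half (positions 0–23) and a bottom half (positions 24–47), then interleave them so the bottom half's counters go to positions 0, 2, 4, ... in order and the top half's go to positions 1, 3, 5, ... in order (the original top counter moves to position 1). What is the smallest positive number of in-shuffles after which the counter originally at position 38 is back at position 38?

21

Follow position 38 under repeated in-shuffles:
38 → 28 → 8 → 17 → 35 → 22 → 45 → 42 → ... → 38 (length 21)
It first returns after 21 in-shuffles.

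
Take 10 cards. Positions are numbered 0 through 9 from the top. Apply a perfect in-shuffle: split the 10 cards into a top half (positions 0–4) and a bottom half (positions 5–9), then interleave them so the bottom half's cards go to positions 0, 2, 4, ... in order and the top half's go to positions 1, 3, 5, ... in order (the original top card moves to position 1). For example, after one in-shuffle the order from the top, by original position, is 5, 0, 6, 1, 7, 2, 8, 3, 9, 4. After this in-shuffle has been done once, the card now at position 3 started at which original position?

1

Work backwards from position 3, undoing one in-shuffle at a time:
3 ← 1
So the card now at position 3 started at position 1.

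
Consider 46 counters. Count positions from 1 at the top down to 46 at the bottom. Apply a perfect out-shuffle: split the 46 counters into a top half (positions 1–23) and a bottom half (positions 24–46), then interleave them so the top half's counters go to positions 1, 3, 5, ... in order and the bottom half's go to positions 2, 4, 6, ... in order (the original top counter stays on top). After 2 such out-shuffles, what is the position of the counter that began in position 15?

12

Track the counter's position through each out-shuffle:
15 → 29 → 12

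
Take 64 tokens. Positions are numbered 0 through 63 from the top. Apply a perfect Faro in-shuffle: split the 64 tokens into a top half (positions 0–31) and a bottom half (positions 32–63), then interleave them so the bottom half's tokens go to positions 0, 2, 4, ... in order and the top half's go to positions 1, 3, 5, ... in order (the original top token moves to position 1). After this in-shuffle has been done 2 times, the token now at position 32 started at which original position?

56

Work backwards from position 32, undoing one in-shuffle at a time:
32 ← 48 ← 56
So the token now at position 32 started at position 56.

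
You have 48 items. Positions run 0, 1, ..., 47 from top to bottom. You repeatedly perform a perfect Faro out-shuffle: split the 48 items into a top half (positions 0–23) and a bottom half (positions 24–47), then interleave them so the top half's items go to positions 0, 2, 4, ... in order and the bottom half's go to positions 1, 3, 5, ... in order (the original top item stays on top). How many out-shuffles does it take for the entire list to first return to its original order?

The out-shuffle permutes the 48 positions with cycle lengths [1, 1, 23, 23].
Every item is home exactly when every cycle has completed a whole number of laps, i.e. after lcm(1, 23) = 23 out-shuffles.

23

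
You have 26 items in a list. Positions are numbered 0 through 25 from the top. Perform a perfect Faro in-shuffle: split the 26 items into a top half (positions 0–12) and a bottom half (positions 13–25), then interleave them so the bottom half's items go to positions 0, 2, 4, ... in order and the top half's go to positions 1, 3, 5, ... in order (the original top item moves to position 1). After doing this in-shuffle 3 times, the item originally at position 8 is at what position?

Track the item's position through each in-shuffle:
8 → 17 → 8 → 17

17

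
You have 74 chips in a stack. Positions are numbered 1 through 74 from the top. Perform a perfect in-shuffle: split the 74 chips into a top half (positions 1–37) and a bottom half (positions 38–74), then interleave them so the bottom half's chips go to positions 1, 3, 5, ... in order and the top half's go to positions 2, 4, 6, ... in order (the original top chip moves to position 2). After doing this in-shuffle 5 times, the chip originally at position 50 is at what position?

Track the chip's position through each in-shuffle:
50 → 25 → 50 → 25 → 50 → 25

25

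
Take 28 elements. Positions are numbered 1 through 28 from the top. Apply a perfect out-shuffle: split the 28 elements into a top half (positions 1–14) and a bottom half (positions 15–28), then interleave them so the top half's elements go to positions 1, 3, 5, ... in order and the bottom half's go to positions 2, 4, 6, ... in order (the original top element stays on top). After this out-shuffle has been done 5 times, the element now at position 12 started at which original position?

Work backwards from position 12, undoing one out-shuffle at a time:
12 ← 20 ← 24 ← 26 ← 27 ← 14
So the element now at position 12 started at position 14.

14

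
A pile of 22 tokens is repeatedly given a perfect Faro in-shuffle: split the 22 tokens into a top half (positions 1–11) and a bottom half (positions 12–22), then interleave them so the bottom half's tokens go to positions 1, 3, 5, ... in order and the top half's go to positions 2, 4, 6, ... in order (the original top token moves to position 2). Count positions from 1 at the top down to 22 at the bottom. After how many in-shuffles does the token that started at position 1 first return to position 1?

11

Follow position 1 under repeated in-shuffles:
1 → 2 → 4 → 8 → 16 → 9 → 18 → 13 → 3 → 6 → 12 → 1
It first returns after 11 in-shuffles.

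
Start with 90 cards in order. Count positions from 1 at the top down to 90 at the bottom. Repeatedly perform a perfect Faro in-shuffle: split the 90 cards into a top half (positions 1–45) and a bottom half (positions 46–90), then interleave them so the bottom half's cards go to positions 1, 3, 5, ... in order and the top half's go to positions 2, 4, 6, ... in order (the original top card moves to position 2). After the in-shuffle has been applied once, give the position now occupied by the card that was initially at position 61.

31

Track the card's position through each in-shuffle:
61 → 31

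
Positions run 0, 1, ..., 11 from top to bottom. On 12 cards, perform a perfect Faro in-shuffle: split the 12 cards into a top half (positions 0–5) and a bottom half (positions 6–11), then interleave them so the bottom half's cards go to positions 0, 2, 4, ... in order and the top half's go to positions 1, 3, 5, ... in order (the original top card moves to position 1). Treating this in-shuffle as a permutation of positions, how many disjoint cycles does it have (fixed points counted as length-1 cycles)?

1

Trace each unvisited position around until it returns:
(0 1 3 7 2 5 ... len 12)
1 cycle in total.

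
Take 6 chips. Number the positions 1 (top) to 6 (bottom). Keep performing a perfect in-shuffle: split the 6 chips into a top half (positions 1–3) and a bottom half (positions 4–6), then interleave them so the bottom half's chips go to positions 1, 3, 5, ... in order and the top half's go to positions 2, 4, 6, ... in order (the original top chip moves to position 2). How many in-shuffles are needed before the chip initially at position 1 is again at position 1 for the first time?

3

Follow position 1 under repeated in-shuffles:
1 → 2 → 4 → 1
It first returns after 3 in-shuffles.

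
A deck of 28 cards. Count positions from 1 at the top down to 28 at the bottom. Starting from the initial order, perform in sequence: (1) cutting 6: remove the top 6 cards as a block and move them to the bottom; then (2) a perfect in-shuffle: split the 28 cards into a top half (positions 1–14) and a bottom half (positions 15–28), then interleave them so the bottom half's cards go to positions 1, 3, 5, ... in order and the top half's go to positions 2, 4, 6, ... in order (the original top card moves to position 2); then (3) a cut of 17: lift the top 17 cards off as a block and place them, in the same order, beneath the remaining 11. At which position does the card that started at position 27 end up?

Track the card from position 27 forward through each operation:
  after op 1 (cut 6): 27 → 21
  after op 2 (in-shuffle): 21 → 13
  after op 3 (cut 17): 13 → 24

24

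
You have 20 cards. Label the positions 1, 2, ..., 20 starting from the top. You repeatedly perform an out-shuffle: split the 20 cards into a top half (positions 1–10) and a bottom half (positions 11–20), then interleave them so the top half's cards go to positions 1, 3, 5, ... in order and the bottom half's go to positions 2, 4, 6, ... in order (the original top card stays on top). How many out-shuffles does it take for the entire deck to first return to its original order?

The out-shuffle permutes the 20 positions with cycle lengths [1, 1, 18].
Every card is home exactly when every cycle has completed a whole number of laps, i.e. after lcm(1, 18) = 18 out-shuffles.

18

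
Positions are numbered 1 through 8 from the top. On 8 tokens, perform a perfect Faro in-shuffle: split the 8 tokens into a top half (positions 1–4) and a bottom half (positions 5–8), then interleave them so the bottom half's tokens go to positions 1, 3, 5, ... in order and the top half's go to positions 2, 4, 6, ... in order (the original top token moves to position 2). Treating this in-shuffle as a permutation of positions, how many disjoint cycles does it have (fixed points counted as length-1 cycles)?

Trace each unvisited position around until it returns:
(1 2 4 8 7 5) (3 6)
2 cycles in total.

2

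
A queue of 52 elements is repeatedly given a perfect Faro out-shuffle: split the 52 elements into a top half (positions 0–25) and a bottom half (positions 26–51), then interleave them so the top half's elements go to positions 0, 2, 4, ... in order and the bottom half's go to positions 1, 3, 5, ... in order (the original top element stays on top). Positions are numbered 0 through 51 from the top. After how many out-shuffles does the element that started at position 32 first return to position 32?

Follow position 32 under repeated out-shuffles:
32 → 13 → 26 → 1 → 2 → 4 → 8 → 16 → 32
It first returns after 8 out-shuffles.

8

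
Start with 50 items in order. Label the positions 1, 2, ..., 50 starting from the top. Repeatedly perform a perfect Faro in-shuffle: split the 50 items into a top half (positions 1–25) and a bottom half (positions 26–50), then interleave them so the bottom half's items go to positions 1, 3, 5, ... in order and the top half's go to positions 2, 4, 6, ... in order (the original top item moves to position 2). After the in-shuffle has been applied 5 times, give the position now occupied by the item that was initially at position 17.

34

Track the item's position through each in-shuffle:
17 → 34 → 17 → 34 → 17 → 34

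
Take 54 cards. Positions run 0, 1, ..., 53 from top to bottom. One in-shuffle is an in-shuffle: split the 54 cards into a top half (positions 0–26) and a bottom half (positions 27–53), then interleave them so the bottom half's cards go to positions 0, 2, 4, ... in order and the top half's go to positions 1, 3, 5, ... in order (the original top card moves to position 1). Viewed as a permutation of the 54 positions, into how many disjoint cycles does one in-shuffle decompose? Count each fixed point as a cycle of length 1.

4

Trace each unvisited position around until it returns:
(0 1 3 7 15 31 ... len 20) (2 5 11 23 47 40 ... len 20) (4 9 19 39 24 49 44 34 14 29) (10 21 43 32)
4 cycles in total.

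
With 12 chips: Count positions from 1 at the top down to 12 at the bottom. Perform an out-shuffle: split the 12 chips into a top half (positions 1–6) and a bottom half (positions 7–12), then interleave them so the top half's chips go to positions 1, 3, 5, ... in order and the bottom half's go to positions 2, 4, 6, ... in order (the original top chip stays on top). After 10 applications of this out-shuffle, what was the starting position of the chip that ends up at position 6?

6

Work backwards from position 6, undoing one out-shuffle at a time:
6 ← 9 ← 5 ← 3 ← 2 ← 7 ← 4 ← 8 ← 10 ← 11 ← 6
So the chip now at position 6 started at position 6.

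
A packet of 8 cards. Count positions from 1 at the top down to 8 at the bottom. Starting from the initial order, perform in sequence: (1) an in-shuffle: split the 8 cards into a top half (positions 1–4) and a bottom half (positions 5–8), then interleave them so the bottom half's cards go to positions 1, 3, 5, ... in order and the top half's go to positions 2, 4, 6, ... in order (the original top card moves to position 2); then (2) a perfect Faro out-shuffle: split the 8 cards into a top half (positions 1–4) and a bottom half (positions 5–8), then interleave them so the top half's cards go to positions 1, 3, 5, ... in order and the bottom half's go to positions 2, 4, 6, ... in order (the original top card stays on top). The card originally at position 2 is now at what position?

7

Track the card from position 2 forward through each operation:
  after op 1 (in-shuffle): 2 → 4
  after op 2 (out-shuffle): 4 → 7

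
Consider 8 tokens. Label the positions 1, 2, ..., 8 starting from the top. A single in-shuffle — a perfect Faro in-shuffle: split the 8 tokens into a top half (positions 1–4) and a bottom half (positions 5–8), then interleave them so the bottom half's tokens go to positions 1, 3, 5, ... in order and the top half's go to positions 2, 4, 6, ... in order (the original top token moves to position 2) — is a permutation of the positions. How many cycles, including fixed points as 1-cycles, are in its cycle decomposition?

2

Trace each unvisited position around until it returns:
(1 2 4 8 7 5) (3 6)
2 cycles in total.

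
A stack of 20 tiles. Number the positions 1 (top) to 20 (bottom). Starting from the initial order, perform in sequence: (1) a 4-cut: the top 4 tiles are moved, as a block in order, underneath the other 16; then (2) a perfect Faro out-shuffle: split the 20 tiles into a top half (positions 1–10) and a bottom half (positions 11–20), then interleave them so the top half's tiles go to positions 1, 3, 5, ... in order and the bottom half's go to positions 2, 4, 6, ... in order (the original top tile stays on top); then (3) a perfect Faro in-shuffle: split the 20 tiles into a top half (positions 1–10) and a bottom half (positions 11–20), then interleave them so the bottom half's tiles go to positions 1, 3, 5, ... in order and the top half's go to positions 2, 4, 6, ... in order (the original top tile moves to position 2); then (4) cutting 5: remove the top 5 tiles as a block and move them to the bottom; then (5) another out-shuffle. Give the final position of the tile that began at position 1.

Track the tile from position 1 forward through each operation:
  after op 1 (cut 4): 1 → 17
  after op 2 (out-shuffle): 17 → 14
  after op 3 (in-shuffle): 14 → 7
  after op 4 (cut 5): 7 → 2
  after op 5 (out-shuffle): 2 → 3

3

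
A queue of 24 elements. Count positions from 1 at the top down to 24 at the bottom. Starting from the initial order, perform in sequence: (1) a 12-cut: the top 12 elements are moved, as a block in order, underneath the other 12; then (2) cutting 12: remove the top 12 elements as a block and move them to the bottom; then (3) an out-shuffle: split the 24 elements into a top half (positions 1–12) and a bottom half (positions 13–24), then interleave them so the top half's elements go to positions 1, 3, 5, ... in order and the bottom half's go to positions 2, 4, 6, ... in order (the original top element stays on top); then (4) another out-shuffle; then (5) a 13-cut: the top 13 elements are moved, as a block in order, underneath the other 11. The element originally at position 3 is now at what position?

20

Track the element from position 3 forward through each operation:
  after op 1 (cut 12): 3 → 15
  after op 2 (cut 12): 15 → 3
  after op 3 (out-shuffle): 3 → 5
  after op 4 (out-shuffle): 5 → 9
  after op 5 (cut 13): 9 → 20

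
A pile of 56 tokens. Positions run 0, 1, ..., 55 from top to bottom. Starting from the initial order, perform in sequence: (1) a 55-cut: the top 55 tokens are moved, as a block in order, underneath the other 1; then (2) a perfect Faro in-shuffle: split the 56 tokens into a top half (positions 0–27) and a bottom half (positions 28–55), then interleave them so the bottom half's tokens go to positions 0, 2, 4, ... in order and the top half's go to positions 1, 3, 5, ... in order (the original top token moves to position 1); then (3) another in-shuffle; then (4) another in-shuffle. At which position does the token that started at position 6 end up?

6

Track the token from position 6 forward through each operation:
  after op 1 (cut 55): 6 → 7
  after op 2 (in-shuffle): 7 → 15
  after op 3 (in-shuffle): 15 → 31
  after op 4 (in-shuffle): 31 → 6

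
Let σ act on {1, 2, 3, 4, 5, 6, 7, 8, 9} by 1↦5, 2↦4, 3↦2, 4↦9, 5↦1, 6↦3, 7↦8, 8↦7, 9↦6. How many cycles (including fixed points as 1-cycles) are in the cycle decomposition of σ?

Cycle decomposition: (1 5) (2 4 9 6 3) (7 8).
3 cycles.

3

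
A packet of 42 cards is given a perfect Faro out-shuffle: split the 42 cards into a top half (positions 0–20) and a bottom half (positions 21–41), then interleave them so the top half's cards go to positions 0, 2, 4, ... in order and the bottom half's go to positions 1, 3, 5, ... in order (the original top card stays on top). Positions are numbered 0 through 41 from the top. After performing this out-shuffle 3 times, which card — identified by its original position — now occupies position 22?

Work backwards from position 22, undoing one out-shuffle at a time:
22 ← 11 ← 26 ← 13
So the card now at position 22 started at position 13.

13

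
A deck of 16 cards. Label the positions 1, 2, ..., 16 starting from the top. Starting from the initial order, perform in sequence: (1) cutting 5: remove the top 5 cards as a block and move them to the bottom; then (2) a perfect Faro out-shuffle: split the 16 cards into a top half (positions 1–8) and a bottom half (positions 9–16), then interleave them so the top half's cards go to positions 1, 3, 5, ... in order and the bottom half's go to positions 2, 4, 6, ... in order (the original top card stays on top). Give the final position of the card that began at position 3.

Track the card from position 3 forward through each operation:
  after op 1 (cut 5): 3 → 14
  after op 2 (out-shuffle): 14 → 12

12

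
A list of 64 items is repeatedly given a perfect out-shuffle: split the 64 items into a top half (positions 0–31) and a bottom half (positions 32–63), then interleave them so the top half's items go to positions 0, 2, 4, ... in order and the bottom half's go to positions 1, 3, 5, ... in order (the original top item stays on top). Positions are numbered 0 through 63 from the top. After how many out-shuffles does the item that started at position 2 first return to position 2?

6

Follow position 2 under repeated out-shuffles:
2 → 4 → 8 → 16 → 32 → 1 → 2
It first returns after 6 out-shuffles.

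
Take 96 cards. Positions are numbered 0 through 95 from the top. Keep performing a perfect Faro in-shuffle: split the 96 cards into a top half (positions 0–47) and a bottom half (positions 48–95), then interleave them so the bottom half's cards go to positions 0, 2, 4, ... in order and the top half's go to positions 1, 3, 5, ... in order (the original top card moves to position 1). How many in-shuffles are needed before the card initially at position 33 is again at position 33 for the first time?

Follow position 33 under repeated in-shuffles:
33 → 67 → 38 → 77 → 58 → 20 → 41 → 83 → ... → 33 (length 48)
It first returns after 48 in-shuffles.

48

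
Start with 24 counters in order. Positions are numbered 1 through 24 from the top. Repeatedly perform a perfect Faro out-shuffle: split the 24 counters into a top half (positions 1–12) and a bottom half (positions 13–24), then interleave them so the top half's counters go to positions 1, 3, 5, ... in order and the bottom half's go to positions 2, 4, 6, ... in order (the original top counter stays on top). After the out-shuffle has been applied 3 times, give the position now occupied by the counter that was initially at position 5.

Track the counter's position through each out-shuffle:
5 → 9 → 17 → 10

10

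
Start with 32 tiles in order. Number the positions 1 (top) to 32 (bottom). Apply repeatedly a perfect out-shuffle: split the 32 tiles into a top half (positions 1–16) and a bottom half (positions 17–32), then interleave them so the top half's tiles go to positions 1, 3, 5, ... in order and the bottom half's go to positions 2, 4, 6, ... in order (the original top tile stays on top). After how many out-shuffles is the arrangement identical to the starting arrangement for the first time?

The out-shuffle permutes the 32 positions with cycle lengths [1, 1, 5, 5, 5, 5, 5, 5].
Every tile is home exactly when every cycle has completed a whole number of laps, i.e. after lcm(1, 5) = 5 out-shuffles.

5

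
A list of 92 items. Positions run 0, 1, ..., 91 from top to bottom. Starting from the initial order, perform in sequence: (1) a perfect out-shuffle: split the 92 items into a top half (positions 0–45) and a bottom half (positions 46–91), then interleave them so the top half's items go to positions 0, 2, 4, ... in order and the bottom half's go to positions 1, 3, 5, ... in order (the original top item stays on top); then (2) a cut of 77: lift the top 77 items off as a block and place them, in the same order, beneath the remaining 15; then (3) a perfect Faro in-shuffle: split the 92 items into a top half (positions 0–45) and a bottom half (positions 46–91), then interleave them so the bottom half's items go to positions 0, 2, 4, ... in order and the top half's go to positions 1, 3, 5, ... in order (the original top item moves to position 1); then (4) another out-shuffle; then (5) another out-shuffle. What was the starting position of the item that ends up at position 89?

Undo the operations in reverse order, starting from position 89:
  undo op 5 (out-shuffle, from bottom half): 89 ← 90
  undo op 4 (out-shuffle, from top half): 90 ← 45
  undo op 3 (in-shuffle, from top half): 45 ← 22
  undo op 2 (cut 77): 22 ← 7
  undo op 1 (out-shuffle, from bottom half): 7 ← 49
So the item at position 89 came from original position 49.

49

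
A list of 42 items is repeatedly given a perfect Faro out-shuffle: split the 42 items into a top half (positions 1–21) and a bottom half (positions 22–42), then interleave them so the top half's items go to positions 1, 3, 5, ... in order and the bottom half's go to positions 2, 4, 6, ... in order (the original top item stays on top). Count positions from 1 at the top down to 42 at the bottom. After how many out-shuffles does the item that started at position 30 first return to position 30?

20

Follow position 30 under repeated out-shuffles:
30 → 18 → 35 → 28 → 14 → 27 → 12 → 23 → 4 → 7 → 13 → 25 → 8 → 15 → 29 → 16 → 31 → 20 → 39 → 36 → 30
It first returns after 20 out-shuffles.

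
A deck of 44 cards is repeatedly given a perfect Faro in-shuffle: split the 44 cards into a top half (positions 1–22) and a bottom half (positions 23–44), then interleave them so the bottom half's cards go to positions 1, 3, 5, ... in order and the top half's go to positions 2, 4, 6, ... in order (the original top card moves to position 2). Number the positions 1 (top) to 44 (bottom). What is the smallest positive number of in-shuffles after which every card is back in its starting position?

12

The in-shuffle permutes the 44 positions with cycle lengths [2, 4, 4, 4, 6, 12, 12].
Every card is home exactly when every cycle has completed a whole number of laps, i.e. after lcm(2, 4, 6, 12) = 12 in-shuffles.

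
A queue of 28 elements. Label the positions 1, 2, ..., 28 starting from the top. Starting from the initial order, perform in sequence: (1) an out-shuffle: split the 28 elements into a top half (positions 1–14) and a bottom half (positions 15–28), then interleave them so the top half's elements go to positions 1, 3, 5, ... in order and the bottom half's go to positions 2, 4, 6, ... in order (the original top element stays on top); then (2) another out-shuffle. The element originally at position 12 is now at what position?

18

Track the element from position 12 forward through each operation:
  after op 1 (out-shuffle): 12 → 23
  after op 2 (out-shuffle): 23 → 18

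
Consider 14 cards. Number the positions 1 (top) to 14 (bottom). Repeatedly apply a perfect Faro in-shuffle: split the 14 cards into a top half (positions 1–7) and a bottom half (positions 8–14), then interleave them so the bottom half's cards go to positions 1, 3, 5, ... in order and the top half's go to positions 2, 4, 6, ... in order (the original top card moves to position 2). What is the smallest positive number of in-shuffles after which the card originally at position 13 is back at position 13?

Follow position 13 under repeated in-shuffles:
13 → 11 → 7 → 14 → 13
It first returns after 4 in-shuffles.

4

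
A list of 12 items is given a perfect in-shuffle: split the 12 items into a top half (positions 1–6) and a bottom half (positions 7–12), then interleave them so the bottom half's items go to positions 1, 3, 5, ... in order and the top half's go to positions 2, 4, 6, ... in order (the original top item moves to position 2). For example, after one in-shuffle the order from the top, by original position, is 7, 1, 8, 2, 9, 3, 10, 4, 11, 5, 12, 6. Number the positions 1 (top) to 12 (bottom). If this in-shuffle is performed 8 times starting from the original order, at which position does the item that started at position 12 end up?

4

Track the item's position through each in-shuffle:
12 → 11 → 9 → 5 → 10 → 7 → 1 → 2 → 4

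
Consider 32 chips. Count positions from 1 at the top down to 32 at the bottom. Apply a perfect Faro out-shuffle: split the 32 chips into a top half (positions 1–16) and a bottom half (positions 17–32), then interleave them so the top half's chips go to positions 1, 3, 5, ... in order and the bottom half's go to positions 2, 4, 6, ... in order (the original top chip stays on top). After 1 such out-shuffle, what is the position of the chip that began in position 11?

Track the chip's position through each out-shuffle:
11 → 21

21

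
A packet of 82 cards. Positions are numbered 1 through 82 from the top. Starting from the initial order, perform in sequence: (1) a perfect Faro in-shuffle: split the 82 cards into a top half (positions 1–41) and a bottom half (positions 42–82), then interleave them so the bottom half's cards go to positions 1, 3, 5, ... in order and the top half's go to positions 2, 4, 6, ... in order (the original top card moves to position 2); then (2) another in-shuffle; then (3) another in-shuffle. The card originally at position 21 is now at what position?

Track the card from position 21 forward through each operation:
  after op 1 (in-shuffle): 21 → 42
  after op 2 (in-shuffle): 42 → 1
  after op 3 (in-shuffle): 1 → 2

2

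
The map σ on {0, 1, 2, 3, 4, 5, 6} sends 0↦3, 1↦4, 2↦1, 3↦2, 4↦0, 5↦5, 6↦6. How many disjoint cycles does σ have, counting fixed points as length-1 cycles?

Cycle decomposition: (0 3 2 1 4) (5) (6).
3 cycles.

3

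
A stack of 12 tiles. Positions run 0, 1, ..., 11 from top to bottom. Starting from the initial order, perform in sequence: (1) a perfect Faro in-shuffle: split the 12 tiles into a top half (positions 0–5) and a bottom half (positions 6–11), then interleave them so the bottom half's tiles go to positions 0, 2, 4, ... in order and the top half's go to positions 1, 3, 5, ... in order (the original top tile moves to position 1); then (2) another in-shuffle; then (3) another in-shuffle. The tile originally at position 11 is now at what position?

Track the tile from position 11 forward through each operation:
  after op 1 (in-shuffle): 11 → 10
  after op 2 (in-shuffle): 10 → 8
  after op 3 (in-shuffle): 8 → 4

4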